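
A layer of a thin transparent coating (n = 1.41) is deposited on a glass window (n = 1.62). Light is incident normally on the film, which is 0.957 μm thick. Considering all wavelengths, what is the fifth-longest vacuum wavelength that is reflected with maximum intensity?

540 nm

Ray reflecting at the top interface goes from n = 1.0 toward n = 1.41: a half-wave phase shift.
At the lower boundary (n = 1.41 to n = 1.62) the reflected ray undergoes a half-wave phase shift.
The two reflections carry the same phase change, so no net offset.
With no net inversion, constructive interference in reflection requires 2 n t = m λ.
λ = 2 n t / m. The fifth-longest wavelength is m = 5: λ = 2 × 1.41 × 957 / 5.00 = 540 nm.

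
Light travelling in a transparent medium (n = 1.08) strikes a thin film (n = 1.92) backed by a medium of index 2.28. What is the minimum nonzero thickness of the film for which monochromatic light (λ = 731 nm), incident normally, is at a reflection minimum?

95.2 nm

Ray reflecting at the top interface goes from n = 1.08 toward n = 1.92: a half-wave phase shift.
At the lower boundary (n = 1.92 to n = 2.28) the reflected ray undergoes a half-wave phase shift.
Net: no relative phase inversion (both shifts match).
So the condition for destructive reflection is 2 n t = (m + ½) λ.
Minimum at m = 0: t = λ / (4 n) = 731 / (4 × 1.92) = 95.2 nm.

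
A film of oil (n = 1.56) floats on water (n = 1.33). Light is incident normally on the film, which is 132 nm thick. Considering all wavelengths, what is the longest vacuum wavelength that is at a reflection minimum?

Ray reflecting at the top interface goes from n = 1.0 toward n = 1.56: a half-wave phase shift.
Bottom surface (1.56 → 1.33): reflection off a lower-index medium gives no phase shift.
Net: one phase inversion between the two reflected rays.
For weak reflection here: 2 n t = m λ.
λ = 2 n t / m. The longest wavelength is m = 1: λ = 2 × 1.56 × 132 / 1.00 = 412 nm.

412 nm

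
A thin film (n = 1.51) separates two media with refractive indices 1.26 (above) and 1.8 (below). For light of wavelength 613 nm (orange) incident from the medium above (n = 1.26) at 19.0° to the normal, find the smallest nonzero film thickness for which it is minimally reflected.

105 nm

Ray reflecting at the top interface goes from n = 1.26 toward n = 1.51: a half-wave phase shift.
Bottom surface (1.51 → 1.8): reflection off a higher-index medium gives a half-wave phase shift.
Zero or two π shifts → no net half-wave offset.
With no net inversion, destructive interference in reflection requires 2 n t cos θ_r = (m + ½) λ.
Snell's law: 1.26 sin 19.0° = 1.51 sin θ_r → sin θ_r = 0.272, cos θ_r = 0.962.
Minimum at m = 0: t = λ / (4 n cos θ_r) = 613 / (4 × 1.51 × 0.962) = 105 nm.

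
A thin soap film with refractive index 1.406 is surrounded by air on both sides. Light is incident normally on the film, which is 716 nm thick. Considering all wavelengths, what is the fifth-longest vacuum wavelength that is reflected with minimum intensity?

Top surface (1.0 → 1.406): reflection off a higher-index medium gives a half-wave phase shift.
Ray reflecting at the bottom interface goes from n = 1.406 toward n = 1.0: no phase shift.
The two reflections differ by half a wavelength.
With one net inversion, destructive interference in reflection requires 2 n t = m λ.
λ = 2 n t / m. The fifth-longest wavelength is m = 5: λ = 2 × 1.406 × 716 / 5.00 = 403 nm.

403 nm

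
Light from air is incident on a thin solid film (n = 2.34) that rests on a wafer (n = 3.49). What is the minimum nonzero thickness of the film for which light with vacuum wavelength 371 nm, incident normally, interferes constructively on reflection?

Top surface (1.0 → 2.34): reflection off a higher-index medium gives a half-wave phase shift.
Bottom surface (2.34 → 3.49): reflection off a higher-index medium gives a half-wave phase shift.
The two reflections carry the same phase change, so no net offset.
With no net inversion, constructive interference in reflection requires 2 n t = m λ.
Minimum nonzero at m = 1: t = λ / (2 n) = 371 / (2 × 2.34) = 79.3 nm.

79.3 nm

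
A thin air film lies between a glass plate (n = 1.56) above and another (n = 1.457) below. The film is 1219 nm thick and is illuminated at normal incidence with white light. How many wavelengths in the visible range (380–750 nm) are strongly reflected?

3

Ray reflecting at the top interface goes from n = 1.56 toward n = 1.0: no phase shift.
Bottom surface (1.0 → 1.457): reflection off a higher-index medium gives a half-wave phase shift.
Net: one phase inversion between the two reflected rays.
For maximum reflection here: 2 n t = (m + ½) λ.
λ = 2 n t / (m + ½) = 2438 / (m + ½) nm.
m=2: 975 nm (IR); m=3: 697 nm (visible); m=4: 542 nm (visible); m=5: 443 nm (visible); m=6: 375 nm (UV).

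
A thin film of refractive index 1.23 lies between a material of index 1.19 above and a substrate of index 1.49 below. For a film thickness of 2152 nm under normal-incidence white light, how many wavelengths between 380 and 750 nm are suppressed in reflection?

Top surface (1.19 → 1.23): reflection off a higher-index medium gives a half-wave phase shift.
Ray reflecting at the bottom interface goes from n = 1.23 toward n = 1.49: a half-wave phase shift.
The two reflections carry the same phase change, so no net offset.
For minimum reflection here: 2 n t = (m + ½) λ.
λ = 2 n t / (m + ½) = 5294 / (m + ½) nm.
m=6: 814 nm (IR); m=7: 706 nm (visible); m=8: 623 nm (visible); m=9: 557 nm (visible); m=10: 504 nm (visible); m=11: 460 nm (visible); m=12: 424 nm (visible); m=13: 392 nm (visible); m=14: 365 nm (UV).

7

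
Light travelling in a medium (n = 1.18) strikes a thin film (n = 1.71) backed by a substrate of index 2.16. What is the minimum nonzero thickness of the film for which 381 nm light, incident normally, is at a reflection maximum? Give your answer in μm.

0.111 μm

Top surface (1.18 → 1.71): reflection off a higher-index medium gives a half-wave phase shift.
At the lower boundary (n = 1.71 to n = 2.16) the reflected ray undergoes a half-wave phase shift.
Net: no relative phase inversion (both shifts match).
For maximum reflection here: 2 n t = m λ.
Minimum nonzero at m = 1: t = λ / (2 n) = 381 / (2 × 1.71) = 111 nm.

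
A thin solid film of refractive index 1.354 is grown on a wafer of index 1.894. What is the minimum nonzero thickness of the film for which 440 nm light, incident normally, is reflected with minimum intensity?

Top surface (1.0 → 1.354): reflection off a higher-index medium gives a half-wave phase shift.
Ray reflecting at the bottom interface goes from n = 1.354 toward n = 1.894: a half-wave phase shift.
Net: no relative phase inversion (both shifts match).
With no net inversion, destructive interference in reflection requires 2 n t = (m + ½) λ.
Minimum at m = 0: t = λ / (4 n) = 440 / (4 × 1.354) = 81.2 nm.

81.2 nm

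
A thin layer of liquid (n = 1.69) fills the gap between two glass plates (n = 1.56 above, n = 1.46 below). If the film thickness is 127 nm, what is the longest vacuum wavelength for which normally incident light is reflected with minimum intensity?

429 nm

Ray reflecting at the top interface goes from n = 1.56 toward n = 1.69: a half-wave phase shift.
Ray reflecting at the bottom interface goes from n = 1.69 toward n = 1.46: no phase shift.
The two reflections differ by half a wavelength.
For weak reflection here: 2 n t = m λ.
λ = 2 n t / m. The longest wavelength is m = 1: λ = 2 × 1.69 × 127 / 1.00 = 429 nm.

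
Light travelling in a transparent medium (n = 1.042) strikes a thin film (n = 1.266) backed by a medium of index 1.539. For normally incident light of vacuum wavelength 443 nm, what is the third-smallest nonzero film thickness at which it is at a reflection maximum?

525 nm

Top surface (1.042 → 1.266): reflection off a higher-index medium gives a half-wave phase shift.
Ray reflecting at the bottom interface goes from n = 1.266 toward n = 1.539: a half-wave phase shift.
The two reflections carry the same phase change, so no net offset.
So the condition for constructive reflection is 2 n t = m λ.
The third-smallest nonzero thickness corresponds to m = 3: t = m λ / (2 n) = 3.00 × 443 / (2 × 1.266) = 525 nm.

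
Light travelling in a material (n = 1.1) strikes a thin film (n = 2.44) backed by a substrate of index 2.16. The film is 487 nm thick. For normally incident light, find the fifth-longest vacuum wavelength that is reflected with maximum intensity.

528 nm

Top surface (1.1 → 2.44): reflection off a higher-index medium gives a half-wave phase shift.
Bottom surface (2.44 → 2.16): reflection off a lower-index medium gives no phase shift.
Net: one phase inversion between the two reflected rays.
With one net inversion, constructive interference in reflection requires 2 n t = (m + ½) λ.
λ = 2 n t / (m + ½). The fifth-longest wavelength is m = 4: λ = 2 × 2.44 × 487 / 4.50 = 528 nm.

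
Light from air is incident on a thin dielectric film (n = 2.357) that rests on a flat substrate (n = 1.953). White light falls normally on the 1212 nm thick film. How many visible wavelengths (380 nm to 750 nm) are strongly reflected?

At the upper boundary (n = 1.0 to n = 2.357) the reflected ray undergoes a half-wave phase shift.
Bottom surface (2.357 → 1.953): reflection off a lower-index medium gives no phase shift.
Net: one phase inversion between the two reflected rays.
With one net inversion, constructive interference in reflection requires 2 n t = (m + ½) λ.
λ = 2 n t / (m + ½) = 5713 / (m + ½) nm.
m=7: 762 nm (IR); m=8: 672 nm (visible); m=9: 601 nm (visible); m=10: 544 nm (visible); m=11: 497 nm (visible); m=12: 457 nm (visible); m=13: 423 nm (visible); m=14: 394 nm (visible); m=15: 369 nm (UV).

7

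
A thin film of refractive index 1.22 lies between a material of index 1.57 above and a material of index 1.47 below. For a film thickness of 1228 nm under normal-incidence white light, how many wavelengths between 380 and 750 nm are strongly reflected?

4

Ray reflecting at the top interface goes from n = 1.57 toward n = 1.22: no phase shift.
Ray reflecting at the bottom interface goes from n = 1.22 toward n = 1.47: a half-wave phase shift.
Exactly one π shift → a net half-wave offset.
So the condition for constructive reflection is 2 n t = (m + ½) λ.
λ = 2 n t / (m + ½) = 2996 / (m + ½) nm.
m=3: 856 nm (IR); m=4: 666 nm (visible); m=5: 545 nm (visible); m=6: 461 nm (visible); m=7: 400 nm (visible); m=8: 353 nm (UV).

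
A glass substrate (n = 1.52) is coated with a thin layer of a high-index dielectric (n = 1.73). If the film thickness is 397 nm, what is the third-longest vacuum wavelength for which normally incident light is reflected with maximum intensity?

Top surface (1.0 → 1.73): reflection off a higher-index medium gives a half-wave phase shift.
At the lower boundary (n = 1.73 to n = 1.52) the reflected ray undergoes no phase shift.
Net: one phase inversion between the two reflected rays.
For maximum reflection here: 2 n t = (m + ½) λ.
λ = 2 n t / (m + ½). The third-longest wavelength is m = 2: λ = 2 × 1.73 × 397 / 2.50 = 549 nm.

549 nm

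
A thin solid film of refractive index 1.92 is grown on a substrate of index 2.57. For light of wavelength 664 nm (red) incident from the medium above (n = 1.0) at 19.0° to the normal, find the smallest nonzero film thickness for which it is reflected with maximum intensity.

At the upper boundary (n = 1.0 to n = 1.92) the reflected ray undergoes a half-wave phase shift.
At the lower boundary (n = 1.92 to n = 2.57) the reflected ray undergoes a half-wave phase shift.
The two reflections carry the same phase change, so no net offset.
So the condition for constructive reflection is 2 n t cos θ_r = m λ.
Snell's law: 1.0 sin 19.0° = 1.92 sin θ_r → sin θ_r = 0.170, cos θ_r = 0.986.
Minimum nonzero at m = 1: t = λ / (2 n cos θ_r) = 664 / (2 × 1.92 × 0.986) = 175 nm.

175 nm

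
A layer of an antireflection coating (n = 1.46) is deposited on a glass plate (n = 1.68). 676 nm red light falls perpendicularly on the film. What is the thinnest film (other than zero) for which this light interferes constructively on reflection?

Ray reflecting at the top interface goes from n = 1.0 toward n = 1.46: a half-wave phase shift.
At the lower boundary (n = 1.46 to n = 1.68) the reflected ray undergoes a half-wave phase shift.
The two reflections carry the same phase change, so no net offset.
For bright reflection here: 2 n t = m λ.
Minimum nonzero at m = 1: t = λ / (2 n) = 676 / (2 × 1.46) = 232 nm.

232 nm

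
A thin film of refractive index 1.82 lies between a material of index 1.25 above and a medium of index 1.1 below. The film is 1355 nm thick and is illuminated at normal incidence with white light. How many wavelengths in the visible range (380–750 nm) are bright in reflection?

At the upper boundary (n = 1.25 to n = 1.82) the reflected ray undergoes a half-wave phase shift.
At the lower boundary (n = 1.82 to n = 1.1) the reflected ray undergoes no phase shift.
The two reflections differ by half a wavelength.
For bright reflection here: 2 n t = (m + ½) λ.
λ = 2 n t / (m + ½) = 4932 / (m + ½) nm.
m=6: 759 nm (IR); m=7: 658 nm (visible); m=8: 580 nm (visible); m=9: 519 nm (visible); m=10: 470 nm (visible); m=11: 429 nm (visible); m=12: 395 nm (visible); m=13: 365 nm (UV).

6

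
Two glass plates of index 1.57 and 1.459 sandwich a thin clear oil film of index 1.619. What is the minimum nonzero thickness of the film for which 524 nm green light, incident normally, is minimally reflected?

Top surface (1.57 → 1.619): reflection off a higher-index medium gives a half-wave phase shift.
At the lower boundary (n = 1.619 to n = 1.459) the reflected ray undergoes no phase shift.
The two reflections differ by half a wavelength.
With one net inversion, destructive interference in reflection requires 2 n t = m λ.
Minimum nonzero at m = 1: t = λ / (2 n) = 524 / (2 × 1.619) = 162 nm.

162 nm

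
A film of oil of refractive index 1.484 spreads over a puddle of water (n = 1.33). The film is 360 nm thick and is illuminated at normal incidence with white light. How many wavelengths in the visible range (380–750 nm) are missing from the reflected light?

1

Top surface (1.0 → 1.484): reflection off a higher-index medium gives a half-wave phase shift.
At the lower boundary (n = 1.484 to n = 1.33) the reflected ray undergoes no phase shift.
Exactly one π shift → a net half-wave offset.
So the condition for destructive reflection is 2 n t = m λ.
λ = 2 n t / m = 1068 / m nm.
m=1: 1068 nm (IR); m=2: 534 nm (visible); m=3: 356 nm (UV).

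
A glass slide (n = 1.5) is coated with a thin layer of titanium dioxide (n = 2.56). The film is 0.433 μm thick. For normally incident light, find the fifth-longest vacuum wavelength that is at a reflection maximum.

493 nm

At the upper boundary (n = 1.0 to n = 2.56) the reflected ray undergoes a half-wave phase shift.
At the lower boundary (n = 2.56 to n = 1.5) the reflected ray undergoes no phase shift.
The two reflections differ by half a wavelength.
So the condition for constructive reflection is 2 n t = (m + ½) λ.
λ = 2 n t / (m + ½). The fifth-longest wavelength is m = 4: λ = 2 × 2.56 × 433 / 4.50 = 493 nm.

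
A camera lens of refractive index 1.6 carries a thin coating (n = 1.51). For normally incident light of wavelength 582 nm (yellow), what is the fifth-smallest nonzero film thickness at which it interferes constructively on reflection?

Top surface (1.0 → 1.51): reflection off a higher-index medium gives a half-wave phase shift.
Ray reflecting at the bottom interface goes from n = 1.51 toward n = 1.6: a half-wave phase shift.
The two reflections carry the same phase change, so no net offset.
With no net inversion, constructive interference in reflection requires 2 n t = m λ.
The fifth-smallest nonzero thickness corresponds to m = 5: t = m λ / (2 n) = 5.00 × 582 / (2 × 1.51) = 964 nm.

964 nm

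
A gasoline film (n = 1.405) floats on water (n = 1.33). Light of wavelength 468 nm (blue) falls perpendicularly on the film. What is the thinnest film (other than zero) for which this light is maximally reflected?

83.3 nm

Top surface (1.0 → 1.405): reflection off a higher-index medium gives a half-wave phase shift.
At the lower boundary (n = 1.405 to n = 1.33) the reflected ray undergoes no phase shift.
Exactly one π shift → a net half-wave offset.
So the condition for constructive reflection is 2 n t = (m + ½) λ.
Minimum at m = 0: t = λ / (4 n) = 468 / (4 × 1.405) = 83.3 nm.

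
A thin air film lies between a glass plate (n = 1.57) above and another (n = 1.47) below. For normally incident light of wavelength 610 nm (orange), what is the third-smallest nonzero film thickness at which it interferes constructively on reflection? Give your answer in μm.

0.763 μm

Top surface (1.57 → 1.0): reflection off a lower-index medium gives no phase shift.
At the lower boundary (n = 1.0 to n = 1.47) the reflected ray undergoes a half-wave phase shift.
Net: one phase inversion between the two reflected rays.
For maximum reflection here: 2 n t = (m + ½) λ.
The third-smallest nonzero thickness corresponds to m = 2: t = (m + ½) λ / (2 n) = 2.50 × 610 / (2 × 1.0) = 763 nm.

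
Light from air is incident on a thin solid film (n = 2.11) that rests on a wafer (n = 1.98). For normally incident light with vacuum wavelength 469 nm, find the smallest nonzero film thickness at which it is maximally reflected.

At the upper boundary (n = 1.0 to n = 2.11) the reflected ray undergoes a half-wave phase shift.
Bottom surface (2.11 → 1.98): reflection off a lower-index medium gives no phase shift.
Net: one phase inversion between the two reflected rays.
So the condition for constructive reflection is 2 n t = (m + ½) λ.
Minimum at m = 0: t = λ / (4 n) = 469 / (4 × 2.11) = 55.6 nm.

55.6 nm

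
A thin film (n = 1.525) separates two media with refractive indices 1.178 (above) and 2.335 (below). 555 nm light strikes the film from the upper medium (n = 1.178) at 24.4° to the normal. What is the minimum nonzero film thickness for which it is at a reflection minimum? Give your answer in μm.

At the upper boundary (n = 1.178 to n = 1.525) the reflected ray undergoes a half-wave phase shift.
Ray reflecting at the bottom interface goes from n = 1.525 toward n = 2.335: a half-wave phase shift.
Net: no relative phase inversion (both shifts match).
With no net inversion, destructive interference in reflection requires 2 n t cos θ_r = (m + ½) λ.
Snell's law: 1.178 sin 24.4° = 1.525 sin θ_r → sin θ_r = 0.319, cos θ_r = 0.948.
Minimum at m = 0: t = λ / (4 n cos θ_r) = 555 / (4 × 1.525 × 0.948) = 96.0 nm.

0.0960 μm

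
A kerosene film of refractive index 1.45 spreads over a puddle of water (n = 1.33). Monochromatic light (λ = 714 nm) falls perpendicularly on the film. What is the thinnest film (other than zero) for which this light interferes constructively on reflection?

Ray reflecting at the top interface goes from n = 1.0 toward n = 1.45: a half-wave phase shift.
At the lower boundary (n = 1.45 to n = 1.33) the reflected ray undergoes no phase shift.
The two reflections differ by half a wavelength.
For strong reflection here: 2 n t = (m + ½) λ.
Minimum at m = 0: t = λ / (4 n) = 714 / (4 × 1.45) = 123 nm.

123 nm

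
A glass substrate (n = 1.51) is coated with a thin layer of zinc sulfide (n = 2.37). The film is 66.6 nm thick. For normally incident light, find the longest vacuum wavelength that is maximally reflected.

Top surface (1.0 → 2.37): reflection off a higher-index medium gives a half-wave phase shift.
Ray reflecting at the bottom interface goes from n = 2.37 toward n = 1.51: no phase shift.
The two reflections differ by half a wavelength.
With one net inversion, constructive interference in reflection requires 2 n t = (m + ½) λ.
λ = 2 n t / (m + ½). The longest wavelength is m = 0: λ = 2 × 2.37 × 66.6 / 0.500 = 631 nm.

631 nm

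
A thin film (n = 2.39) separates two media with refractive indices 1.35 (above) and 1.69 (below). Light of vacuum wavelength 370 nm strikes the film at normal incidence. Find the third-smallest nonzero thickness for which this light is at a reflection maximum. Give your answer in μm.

At the upper boundary (n = 1.35 to n = 2.39) the reflected ray undergoes a half-wave phase shift.
Ray reflecting at the bottom interface goes from n = 2.39 toward n = 1.69: no phase shift.
The two reflections differ by half a wavelength.
So the condition for constructive reflection is 2 n t = (m + ½) λ.
The third-smallest nonzero thickness corresponds to m = 2: t = (m + ½) λ / (2 n) = 2.50 × 370 / (2 × 2.39) = 194 nm.

0.194 μm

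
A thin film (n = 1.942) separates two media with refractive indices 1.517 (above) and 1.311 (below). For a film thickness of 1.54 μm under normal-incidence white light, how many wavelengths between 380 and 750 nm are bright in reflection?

Ray reflecting at the top interface goes from n = 1.517 toward n = 1.942: a half-wave phase shift.
Ray reflecting at the bottom interface goes from n = 1.942 toward n = 1.311: no phase shift.
Exactly one π shift → a net half-wave offset.
With one net inversion, constructive interference in reflection requires 2 n t = (m + ½) λ.
λ = 2 n t / (m + ½) = 5981 / (m + ½) nm.
m=7: 798 nm (IR); m=8: 704 nm (visible); m=9: 630 nm (visible); m=10: 570 nm (visible); m=11: 520 nm (visible); m=12: 479 nm (visible); m=13: 443 nm (visible); m=14: 413 nm (visible); m=15: 386 nm (visible); m=16: 363 nm (UV).

8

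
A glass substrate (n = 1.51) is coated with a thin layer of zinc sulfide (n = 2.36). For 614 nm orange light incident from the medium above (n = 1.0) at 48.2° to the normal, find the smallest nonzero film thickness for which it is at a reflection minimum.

Ray reflecting at the top interface goes from n = 1.0 toward n = 2.36: a half-wave phase shift.
Ray reflecting at the bottom interface goes from n = 2.36 toward n = 1.51: no phase shift.
Exactly one π shift → a net half-wave offset.
So the condition for destructive reflection is 2 n t cos θ_r = m λ.
Snell's law: 1.0 sin 48.2° = 2.36 sin θ_r → sin θ_r = 0.316, cos θ_r = 0.949.
Minimum nonzero at m = 1: t = λ / (2 n cos θ_r) = 614 / (2 × 2.36 × 0.949) = 137 nm.

137 nm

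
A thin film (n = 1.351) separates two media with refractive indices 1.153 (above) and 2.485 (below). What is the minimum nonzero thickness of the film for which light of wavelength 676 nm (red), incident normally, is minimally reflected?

Ray reflecting at the top interface goes from n = 1.153 toward n = 1.351: a half-wave phase shift.
At the lower boundary (n = 1.351 to n = 2.485) the reflected ray undergoes a half-wave phase shift.
Zero or two π shifts → no net half-wave offset.
So the condition for destructive reflection is 2 n t = (m + ½) λ.
Minimum at m = 0: t = λ / (4 n) = 676 / (4 × 1.351) = 125 nm.

125 nm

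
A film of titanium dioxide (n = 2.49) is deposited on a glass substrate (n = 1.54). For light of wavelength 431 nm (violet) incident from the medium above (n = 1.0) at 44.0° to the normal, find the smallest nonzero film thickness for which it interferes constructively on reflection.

Ray reflecting at the top interface goes from n = 1.0 toward n = 2.49: a half-wave phase shift.
Ray reflecting at the bottom interface goes from n = 2.49 toward n = 1.54: no phase shift.
Net: one phase inversion between the two reflected rays.
So the condition for constructive reflection is 2 n t cos θ_r = (m + ½) λ.
Snell's law: 1.0 sin 44.0° = 2.49 sin θ_r → sin θ_r = 0.279, cos θ_r = 0.960.
Minimum at m = 0: t = λ / (4 n cos θ_r) = 431 / (4 × 2.49 × 0.960) = 45.1 nm.

45.1 nm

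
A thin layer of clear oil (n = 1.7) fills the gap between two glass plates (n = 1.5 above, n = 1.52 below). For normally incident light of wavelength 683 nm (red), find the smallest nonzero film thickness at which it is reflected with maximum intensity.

Top surface (1.5 → 1.7): reflection off a higher-index medium gives a half-wave phase shift.
At the lower boundary (n = 1.7 to n = 1.52) the reflected ray undergoes no phase shift.
The two reflections differ by half a wavelength.
So the condition for constructive reflection is 2 n t = (m + ½) λ.
Minimum at m = 0: t = λ / (4 n) = 683 / (4 × 1.7) = 100 nm.

100 nm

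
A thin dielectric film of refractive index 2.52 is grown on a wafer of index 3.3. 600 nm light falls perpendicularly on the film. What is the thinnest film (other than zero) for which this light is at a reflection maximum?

119 nm

Ray reflecting at the top interface goes from n = 1.0 toward n = 2.52: a half-wave phase shift.
Bottom surface (2.52 → 3.3): reflection off a higher-index medium gives a half-wave phase shift.
Zero or two π shifts → no net half-wave offset.
So the condition for constructive reflection is 2 n t = m λ.
Minimum nonzero at m = 1: t = λ / (2 n) = 600 / (2 × 2.52) = 119 nm.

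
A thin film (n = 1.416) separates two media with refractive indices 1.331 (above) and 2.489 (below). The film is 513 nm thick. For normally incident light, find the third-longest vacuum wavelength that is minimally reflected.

At the upper boundary (n = 1.331 to n = 1.416) the reflected ray undergoes a half-wave phase shift.
Bottom surface (1.416 → 2.489): reflection off a higher-index medium gives a half-wave phase shift.
The two reflections carry the same phase change, so no net offset.
For minimum reflection here: 2 n t = (m + ½) λ.
λ = 2 n t / (m + ½). The third-longest wavelength is m = 2: λ = 2 × 1.416 × 513 / 2.50 = 581 nm.

581 nm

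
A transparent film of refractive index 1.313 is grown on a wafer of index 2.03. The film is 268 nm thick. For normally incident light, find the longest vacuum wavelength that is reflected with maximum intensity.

704 nm

Ray reflecting at the top interface goes from n = 1.0 toward n = 1.313: a half-wave phase shift.
Ray reflecting at the bottom interface goes from n = 1.313 toward n = 2.03: a half-wave phase shift.
The two reflections carry the same phase change, so no net offset.
So the condition for constructive reflection is 2 n t = m λ.
λ = 2 n t / m. The longest wavelength is m = 1: λ = 2 × 1.313 × 268 / 1.00 = 704 nm.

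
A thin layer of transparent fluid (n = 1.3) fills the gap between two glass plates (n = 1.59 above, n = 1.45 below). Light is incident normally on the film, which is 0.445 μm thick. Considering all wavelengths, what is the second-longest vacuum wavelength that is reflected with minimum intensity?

579 nm

Top surface (1.59 → 1.3): reflection off a lower-index medium gives no phase shift.
At the lower boundary (n = 1.3 to n = 1.45) the reflected ray undergoes a half-wave phase shift.
Exactly one π shift → a net half-wave offset.
With one net inversion, destructive interference in reflection requires 2 n t = m λ.
λ = 2 n t / m. The second-longest wavelength is m = 2: λ = 2 × 1.3 × 445 / 2.00 = 579 nm.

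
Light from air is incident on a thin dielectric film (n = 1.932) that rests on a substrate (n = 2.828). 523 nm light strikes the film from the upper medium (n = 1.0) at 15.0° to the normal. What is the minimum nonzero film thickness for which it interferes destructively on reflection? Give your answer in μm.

0.0683 μm

Ray reflecting at the top interface goes from n = 1.0 toward n = 1.932: a half-wave phase shift.
Bottom surface (1.932 → 2.828): reflection off a higher-index medium gives a half-wave phase shift.
The two reflections carry the same phase change, so no net offset.
With no net inversion, destructive interference in reflection requires 2 n t cos θ_r = (m + ½) λ.
Snell's law: 1.0 sin 15.0° = 1.932 sin θ_r → sin θ_r = 0.134, cos θ_r = 0.991.
Minimum at m = 0: t = λ / (4 n cos θ_r) = 523 / (4 × 1.932 × 0.991) = 68.3 nm.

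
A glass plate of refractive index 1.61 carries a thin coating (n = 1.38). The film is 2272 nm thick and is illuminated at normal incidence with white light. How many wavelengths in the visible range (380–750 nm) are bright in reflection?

8

Top surface (1.0 → 1.38): reflection off a higher-index medium gives a half-wave phase shift.
Bottom surface (1.38 → 1.61): reflection off a higher-index medium gives a half-wave phase shift.
The two reflections carry the same phase change, so no net offset.
So the condition for constructive reflection is 2 n t = m λ.
λ = 2 n t / m = 6271 / m nm.
m=8: 784 nm (IR); m=9: 697 nm (visible); m=10: 627 nm (visible); m=11: 570 nm (visible); m=12: 523 nm (visible); m=13: 482 nm (visible); m=14: 448 nm (visible); m=15: 418 nm (visible); m=16: 392 nm (visible); m=17: 369 nm (UV).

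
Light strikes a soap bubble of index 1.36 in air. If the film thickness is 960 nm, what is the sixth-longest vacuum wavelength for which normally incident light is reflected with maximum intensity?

475 nm

Ray reflecting at the top interface goes from n = 1.0 toward n = 1.36: a half-wave phase shift.
Bottom surface (1.36 → 1.0): reflection off a lower-index medium gives no phase shift.
Net: one phase inversion between the two reflected rays.
So the condition for constructive reflection is 2 n t = (m + ½) λ.
λ = 2 n t / (m + ½). The sixth-longest wavelength is m = 5: λ = 2 × 1.36 × 960 / 5.50 = 475 nm.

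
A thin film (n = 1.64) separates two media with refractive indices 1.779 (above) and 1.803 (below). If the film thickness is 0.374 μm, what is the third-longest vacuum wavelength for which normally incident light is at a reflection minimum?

409 nm

Top surface (1.779 → 1.64): reflection off a lower-index medium gives no phase shift.
Ray reflecting at the bottom interface goes from n = 1.64 toward n = 1.803: a half-wave phase shift.
Net: one phase inversion between the two reflected rays.
With one net inversion, destructive interference in reflection requires 2 n t = m λ.
λ = 2 n t / m. The third-longest wavelength is m = 3: λ = 2 × 1.64 × 374 / 3.00 = 409 nm.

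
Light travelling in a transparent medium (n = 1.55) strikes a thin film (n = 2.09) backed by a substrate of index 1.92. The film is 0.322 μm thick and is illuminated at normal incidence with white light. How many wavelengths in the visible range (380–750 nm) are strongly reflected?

At the upper boundary (n = 1.55 to n = 2.09) the reflected ray undergoes a half-wave phase shift.
At the lower boundary (n = 2.09 to n = 1.92) the reflected ray undergoes no phase shift.
Exactly one π shift → a net half-wave offset.
For maximum reflection here: 2 n t = (m + ½) λ.
λ = 2 n t / (m + ½) = 1346 / (m + ½) nm.
m=1: 897 nm (IR); m=2: 538 nm (visible); m=3: 385 nm (visible); m=4: 299 nm (UV).

2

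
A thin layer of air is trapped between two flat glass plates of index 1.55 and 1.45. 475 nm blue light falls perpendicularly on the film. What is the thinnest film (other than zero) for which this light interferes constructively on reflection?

119 nm

At the upper boundary (n = 1.55 to n = 1.0) the reflected ray undergoes no phase shift.
Bottom surface (1.0 → 1.45): reflection off a higher-index medium gives a half-wave phase shift.
Net: one phase inversion between the two reflected rays.
With one net inversion, constructive interference in reflection requires 2 n t = (m + ½) λ.
Minimum at m = 0: t = λ / (4 n) = 475 / (4 × 1.0) = 119 nm.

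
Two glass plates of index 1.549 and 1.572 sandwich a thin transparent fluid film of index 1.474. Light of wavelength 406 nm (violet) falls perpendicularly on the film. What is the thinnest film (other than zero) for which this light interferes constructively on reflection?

Ray reflecting at the top interface goes from n = 1.549 toward n = 1.474: no phase shift.
At the lower boundary (n = 1.474 to n = 1.572) the reflected ray undergoes a half-wave phase shift.
Exactly one π shift → a net half-wave offset.
For bright reflection here: 2 n t = (m + ½) λ.
Minimum at m = 0: t = λ / (4 n) = 406 / (4 × 1.474) = 68.9 nm.

68.9 nm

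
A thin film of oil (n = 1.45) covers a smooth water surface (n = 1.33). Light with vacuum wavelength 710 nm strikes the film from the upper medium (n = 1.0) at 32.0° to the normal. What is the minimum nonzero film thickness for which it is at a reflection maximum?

Top surface (1.0 → 1.45): reflection off a higher-index medium gives a half-wave phase shift.
At the lower boundary (n = 1.45 to n = 1.33) the reflected ray undergoes no phase shift.
Net: one phase inversion between the two reflected rays.
So the condition for constructive reflection is 2 n t cos θ_r = (m + ½) λ.
Snell's law: 1.0 sin 32.0° = 1.45 sin θ_r → sin θ_r = 0.365, cos θ_r = 0.931.
Minimum at m = 0: t = λ / (4 n cos θ_r) = 710 / (4 × 1.45 × 0.931) = 132 nm.

132 nm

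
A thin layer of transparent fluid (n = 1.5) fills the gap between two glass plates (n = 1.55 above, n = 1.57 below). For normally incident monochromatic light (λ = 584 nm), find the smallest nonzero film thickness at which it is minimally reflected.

Top surface (1.55 → 1.5): reflection off a lower-index medium gives no phase shift.
Ray reflecting at the bottom interface goes from n = 1.5 toward n = 1.57: a half-wave phase shift.
Net: one phase inversion between the two reflected rays.
With one net inversion, destructive interference in reflection requires 2 n t = m λ.
Minimum nonzero at m = 1: t = λ / (2 n) = 584 / (2 × 1.5) = 195 nm.

195 nm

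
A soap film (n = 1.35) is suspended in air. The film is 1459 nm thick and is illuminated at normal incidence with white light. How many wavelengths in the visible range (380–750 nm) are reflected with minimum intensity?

Top surface (1.0 → 1.35): reflection off a higher-index medium gives a half-wave phase shift.
Ray reflecting at the bottom interface goes from n = 1.35 toward n = 1.0: no phase shift.
Net: one phase inversion between the two reflected rays.
With one net inversion, destructive interference in reflection requires 2 n t = m λ.
λ = 2 n t / m = 3939 / m nm.
m=5: 788 nm (IR); m=6: 657 nm (visible); m=7: 563 nm (visible); m=8: 492 nm (visible); m=9: 438 nm (visible); m=10: 394 nm (visible); m=11: 358 nm (UV).

5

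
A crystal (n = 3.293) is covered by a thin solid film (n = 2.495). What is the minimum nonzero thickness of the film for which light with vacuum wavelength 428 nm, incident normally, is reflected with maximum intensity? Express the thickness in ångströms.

858 Å

At the upper boundary (n = 1.0 to n = 2.495) the reflected ray undergoes a half-wave phase shift.
Ray reflecting at the bottom interface goes from n = 2.495 toward n = 3.293: a half-wave phase shift.
Net: no relative phase inversion (both shifts match).
For maximum reflection here: 2 n t = m λ.
Minimum nonzero at m = 1: t = λ / (2 n) = 428 / (2 × 2.495) = 85.8 nm.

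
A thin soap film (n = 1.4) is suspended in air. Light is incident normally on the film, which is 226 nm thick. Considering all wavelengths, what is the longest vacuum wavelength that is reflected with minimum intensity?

Top surface (1.0 → 1.4): reflection off a higher-index medium gives a half-wave phase shift.
At the lower boundary (n = 1.4 to n = 1.0) the reflected ray undergoes no phase shift.
Net: one phase inversion between the two reflected rays.
For minimum reflection here: 2 n t = m λ.
λ = 2 n t / m. The longest wavelength is m = 1: λ = 2 × 1.4 × 226 / 1.00 = 633 nm.

633 nm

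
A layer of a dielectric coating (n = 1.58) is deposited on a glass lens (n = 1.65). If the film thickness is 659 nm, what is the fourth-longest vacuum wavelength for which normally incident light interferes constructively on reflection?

Ray reflecting at the top interface goes from n = 1.0 toward n = 1.58: a half-wave phase shift.
Ray reflecting at the bottom interface goes from n = 1.58 toward n = 1.65: a half-wave phase shift.
Zero or two π shifts → no net half-wave offset.
So the condition for constructive reflection is 2 n t = m λ.
λ = 2 n t / m. The fourth-longest wavelength is m = 4: λ = 2 × 1.58 × 659 / 4.00 = 521 nm.

521 nm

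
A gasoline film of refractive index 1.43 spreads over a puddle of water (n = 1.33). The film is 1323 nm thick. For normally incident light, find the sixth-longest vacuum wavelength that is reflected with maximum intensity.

688 nm

Top surface (1.0 → 1.43): reflection off a higher-index medium gives a half-wave phase shift.
Ray reflecting at the bottom interface goes from n = 1.43 toward n = 1.33: no phase shift.
Exactly one π shift → a net half-wave offset.
For strong reflection here: 2 n t = (m + ½) λ.
λ = 2 n t / (m + ½). The sixth-longest wavelength is m = 5: λ = 2 × 1.43 × 1323 / 5.50 = 688 nm.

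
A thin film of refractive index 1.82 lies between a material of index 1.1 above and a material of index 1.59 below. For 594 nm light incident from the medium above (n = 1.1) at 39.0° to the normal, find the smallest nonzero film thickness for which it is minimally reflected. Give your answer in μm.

Top surface (1.1 → 1.82): reflection off a higher-index medium gives a half-wave phase shift.
Ray reflecting at the bottom interface goes from n = 1.82 toward n = 1.59: no phase shift.
Net: one phase inversion between the two reflected rays.
With one net inversion, destructive interference in reflection requires 2 n t cos θ_r = m λ.
Snell's law: 1.1 sin 39.0° = 1.82 sin θ_r → sin θ_r = 0.380, cos θ_r = 0.925.
Minimum nonzero at m = 1: t = λ / (2 n cos θ_r) = 594 / (2 × 1.82 × 0.925) = 176 nm.

0.176 μm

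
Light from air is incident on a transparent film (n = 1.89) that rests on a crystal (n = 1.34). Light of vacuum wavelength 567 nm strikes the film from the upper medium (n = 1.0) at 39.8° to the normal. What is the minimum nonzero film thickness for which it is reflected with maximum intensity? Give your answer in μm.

0.0797 μm

Top surface (1.0 → 1.89): reflection off a higher-index medium gives a half-wave phase shift.
Bottom surface (1.89 → 1.34): reflection off a lower-index medium gives no phase shift.
The two reflections differ by half a wavelength.
For maximum reflection here: 2 n t cos θ_r = (m + ½) λ.
Snell's law: 1.0 sin 39.8° = 1.89 sin θ_r → sin θ_r = 0.339, cos θ_r = 0.941.
Minimum at m = 0: t = λ / (4 n cos θ_r) = 567 / (4 × 1.89 × 0.941) = 79.7 nm.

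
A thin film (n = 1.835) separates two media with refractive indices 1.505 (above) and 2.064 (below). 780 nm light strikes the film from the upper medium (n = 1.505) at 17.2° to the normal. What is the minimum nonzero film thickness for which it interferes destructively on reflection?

Ray reflecting at the top interface goes from n = 1.505 toward n = 1.835: a half-wave phase shift.
Ray reflecting at the bottom interface goes from n = 1.835 toward n = 2.064: a half-wave phase shift.
Net: no relative phase inversion (both shifts match).
For weak reflection here: 2 n t cos θ_r = (m + ½) λ.
Snell's law: 1.505 sin 17.2° = 1.835 sin θ_r → sin θ_r = 0.243, cos θ_r = 0.970.
Minimum at m = 0: t = λ / (4 n cos θ_r) = 780 / (4 × 1.835 × 0.970) = 110 nm.

110 nm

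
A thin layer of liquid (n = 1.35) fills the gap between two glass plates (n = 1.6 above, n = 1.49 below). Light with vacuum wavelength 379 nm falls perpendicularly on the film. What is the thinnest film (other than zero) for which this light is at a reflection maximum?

70.2 nm

Ray reflecting at the top interface goes from n = 1.6 toward n = 1.35: no phase shift.
Bottom surface (1.35 → 1.49): reflection off a higher-index medium gives a half-wave phase shift.
The two reflections differ by half a wavelength.
So the condition for constructive reflection is 2 n t = (m + ½) λ.
Minimum at m = 0: t = λ / (4 n) = 379 / (4 × 1.35) = 70.2 nm.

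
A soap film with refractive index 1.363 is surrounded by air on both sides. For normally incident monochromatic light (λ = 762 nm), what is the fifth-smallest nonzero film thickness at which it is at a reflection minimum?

At the upper boundary (n = 1.0 to n = 1.363) the reflected ray undergoes a half-wave phase shift.
Bottom surface (1.363 → 1.0): reflection off a lower-index medium gives no phase shift.
The two reflections differ by half a wavelength.
For dark reflection here: 2 n t = m λ.
The fifth-smallest nonzero thickness corresponds to m = 5: t = m λ / (2 n) = 5.00 × 762 / (2 × 1.363) = 1398 nm.

1398 nm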